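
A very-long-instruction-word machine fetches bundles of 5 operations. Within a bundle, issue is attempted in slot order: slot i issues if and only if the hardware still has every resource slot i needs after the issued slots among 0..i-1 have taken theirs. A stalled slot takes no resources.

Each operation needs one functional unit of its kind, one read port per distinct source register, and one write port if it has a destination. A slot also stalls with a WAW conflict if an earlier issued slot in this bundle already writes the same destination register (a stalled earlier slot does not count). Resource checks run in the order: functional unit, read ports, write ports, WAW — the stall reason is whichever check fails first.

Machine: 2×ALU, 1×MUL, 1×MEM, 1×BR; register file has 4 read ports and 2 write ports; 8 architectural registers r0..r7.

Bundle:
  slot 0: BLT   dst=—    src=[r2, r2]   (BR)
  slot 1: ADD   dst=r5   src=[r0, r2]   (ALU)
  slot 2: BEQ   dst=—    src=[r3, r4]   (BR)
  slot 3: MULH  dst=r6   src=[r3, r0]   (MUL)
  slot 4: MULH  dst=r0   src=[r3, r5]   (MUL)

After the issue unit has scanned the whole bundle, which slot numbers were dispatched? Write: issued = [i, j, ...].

[0] BR needs rd=1 wr=0: ok; after: ALU=2 MUL=1 MEM=1 BR=0, R=3, W=2
[1] ALU needs rd=2 wr=1: ok; after: ALU=1 MUL=1 MEM=1 BR=0, R=1, W=1
[2] BR needs rd=2 wr=0: FU; after: ALU=1 MUL=1 MEM=1 BR=0, R=1, W=1
[3] MUL needs rd=2 wr=1: RD_PORT; after: ALU=1 MUL=1 MEM=1 BR=0, R=1, W=1
[4] MUL needs rd=2 wr=1: RD_PORT; after: ALU=1 MUL=1 MEM=1 BR=0, R=1, W=1

issued = [0, 1]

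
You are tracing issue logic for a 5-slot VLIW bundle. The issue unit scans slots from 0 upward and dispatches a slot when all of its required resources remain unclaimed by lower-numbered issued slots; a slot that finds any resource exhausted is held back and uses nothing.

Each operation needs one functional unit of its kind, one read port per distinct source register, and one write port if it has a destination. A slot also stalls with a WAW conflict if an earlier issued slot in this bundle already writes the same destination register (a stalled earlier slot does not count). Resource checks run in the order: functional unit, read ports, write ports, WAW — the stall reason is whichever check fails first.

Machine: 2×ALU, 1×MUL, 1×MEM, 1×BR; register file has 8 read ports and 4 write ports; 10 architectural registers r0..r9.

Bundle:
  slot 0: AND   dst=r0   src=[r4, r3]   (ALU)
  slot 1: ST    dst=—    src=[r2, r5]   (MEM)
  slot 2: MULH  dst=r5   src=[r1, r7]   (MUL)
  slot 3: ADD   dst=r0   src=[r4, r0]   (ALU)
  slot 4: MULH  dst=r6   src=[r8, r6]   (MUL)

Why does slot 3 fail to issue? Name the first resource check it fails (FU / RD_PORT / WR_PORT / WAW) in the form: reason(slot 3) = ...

#0 ALU src=r4,r3 dispatched  <A:1 Mu:1 Ld:1 B:1 rd:6 wr:3>
#1 MEM src=r2,r5 dispatched  <A:1 Mu:1 Ld:0 B:1 rd:4 wr:3>
#2 MUL src=r1,r7 dispatched  <A:1 Mu:0 Ld:0 B:1 rd:2 wr:2>
#3 ALU src=r4,r0 held:WAW  <A:1 Mu:0 Ld:0 B:1 rd:2 wr:2>
#4 MUL src=r8,r6 held:FU  <A:1 Mu:0 Ld:0 B:1 rd:2 wr:2>

reason(slot 3) = WAW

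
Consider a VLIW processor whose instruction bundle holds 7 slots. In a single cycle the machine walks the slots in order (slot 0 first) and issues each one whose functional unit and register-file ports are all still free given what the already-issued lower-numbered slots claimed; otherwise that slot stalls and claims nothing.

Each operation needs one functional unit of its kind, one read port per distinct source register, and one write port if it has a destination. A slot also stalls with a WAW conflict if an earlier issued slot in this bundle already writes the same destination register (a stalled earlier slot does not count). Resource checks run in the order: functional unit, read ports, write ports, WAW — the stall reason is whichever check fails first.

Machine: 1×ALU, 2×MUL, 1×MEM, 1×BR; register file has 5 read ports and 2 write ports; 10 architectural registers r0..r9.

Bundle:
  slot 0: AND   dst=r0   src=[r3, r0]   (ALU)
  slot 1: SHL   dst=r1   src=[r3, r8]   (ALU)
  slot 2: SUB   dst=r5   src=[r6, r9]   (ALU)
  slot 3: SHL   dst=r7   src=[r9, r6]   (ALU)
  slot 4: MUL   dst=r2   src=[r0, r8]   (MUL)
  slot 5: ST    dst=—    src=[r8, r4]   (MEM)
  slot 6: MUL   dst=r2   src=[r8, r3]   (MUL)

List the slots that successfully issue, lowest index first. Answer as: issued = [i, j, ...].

#0 ALU src=r3,r0 dispatched  <A:0 Mu:2 Ld:1 B:1 rd:3 wr:1>
#1 ALU src=r3,r8 held:FU  <A:0 Mu:2 Ld:1 B:1 rd:3 wr:1>
#2 ALU src=r6,r9 held:FU  <A:0 Mu:2 Ld:1 B:1 rd:3 wr:1>
#3 ALU src=r9,r6 held:FU  <A:0 Mu:2 Ld:1 B:1 rd:3 wr:1>
#4 MUL src=r0,r8 dispatched  <A:0 Mu:1 Ld:1 B:1 rd:1 wr:0>
#5 MEM src=r8,r4 held:RD_PORT  <A:0 Mu:1 Ld:1 B:1 rd:1 wr:0>
#6 MUL src=r8,r3 held:RD_PORT  <A:0 Mu:1 Ld:1 B:1 rd:1 wr:0>

issued = [0, 4]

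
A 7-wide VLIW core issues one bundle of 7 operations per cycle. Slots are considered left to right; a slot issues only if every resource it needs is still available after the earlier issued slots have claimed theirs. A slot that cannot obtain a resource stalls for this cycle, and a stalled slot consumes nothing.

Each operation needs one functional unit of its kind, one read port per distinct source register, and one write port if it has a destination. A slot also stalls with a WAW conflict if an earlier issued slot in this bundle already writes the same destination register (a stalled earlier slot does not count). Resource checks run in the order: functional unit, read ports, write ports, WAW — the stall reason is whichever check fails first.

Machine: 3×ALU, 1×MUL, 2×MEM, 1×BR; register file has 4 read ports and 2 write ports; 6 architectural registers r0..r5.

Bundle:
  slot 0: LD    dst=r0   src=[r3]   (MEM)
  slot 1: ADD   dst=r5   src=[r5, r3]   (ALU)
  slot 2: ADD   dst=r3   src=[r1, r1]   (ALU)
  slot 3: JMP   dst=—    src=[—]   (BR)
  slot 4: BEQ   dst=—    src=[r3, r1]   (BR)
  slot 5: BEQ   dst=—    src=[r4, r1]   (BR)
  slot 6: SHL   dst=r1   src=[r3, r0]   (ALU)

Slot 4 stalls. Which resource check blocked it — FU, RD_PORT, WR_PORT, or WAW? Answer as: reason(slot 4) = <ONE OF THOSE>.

  0. MEM→r0 ⇒ go  {3A/1Mu/1Ld/1B | 3r 1w}
  1. ALU→r5 ⇒ go  {2A/1Mu/1Ld/1B | 1r 0w}
  2. ALU→r3 ⇒ no(WR_PORT)  {2A/1Mu/1Ld/1B | 1r 0w}
  3. BR ⇒ go  {2A/1Mu/1Ld/0B | 1r 0w}
  4. BR ⇒ no(FU)  {2A/1Mu/1Ld/0B | 1r 0w}
  5. BR ⇒ no(FU)  {2A/1Mu/1Ld/0B | 1r 0w}
  6. ALU→r1 ⇒ no(RD_PORT)  {2A/1Mu/1Ld/0B | 1r 0w}

reason(slot 4) = FU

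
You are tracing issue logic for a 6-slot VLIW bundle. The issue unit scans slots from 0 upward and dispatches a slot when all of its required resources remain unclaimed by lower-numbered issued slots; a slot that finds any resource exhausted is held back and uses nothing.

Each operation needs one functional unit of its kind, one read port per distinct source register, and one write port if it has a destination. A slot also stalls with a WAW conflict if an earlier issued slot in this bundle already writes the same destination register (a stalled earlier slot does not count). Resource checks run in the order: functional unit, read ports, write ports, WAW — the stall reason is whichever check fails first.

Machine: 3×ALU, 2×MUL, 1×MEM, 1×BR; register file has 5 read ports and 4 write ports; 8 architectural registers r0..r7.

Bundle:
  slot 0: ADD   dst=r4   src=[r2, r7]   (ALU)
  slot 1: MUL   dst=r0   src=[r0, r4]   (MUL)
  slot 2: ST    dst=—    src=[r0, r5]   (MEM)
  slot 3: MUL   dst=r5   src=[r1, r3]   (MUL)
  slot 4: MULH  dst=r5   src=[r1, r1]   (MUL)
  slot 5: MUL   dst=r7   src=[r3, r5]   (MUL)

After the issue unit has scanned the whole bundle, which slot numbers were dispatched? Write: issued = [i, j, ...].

#0 ALU src=r2,r7 dispatched  <A:2 Mu:2 Ld:1 B:1 rd:3 wr:3>
#1 MUL src=r0,r4 dispatched  <A:2 Mu:1 Ld:1 B:1 rd:1 wr:2>
#2 MEM src=r0,r5 held:RD_PORT  <A:2 Mu:1 Ld:1 B:1 rd:1 wr:2>
#3 MUL src=r1,r3 held:RD_PORT  <A:2 Mu:1 Ld:1 B:1 rd:1 wr:2>
#4 MUL src=r1,r1 dispatched  <A:2 Mu:0 Ld:1 B:1 rd:0 wr:1>
#5 MUL src=r3,r5 held:FU  <A:2 Mu:0 Ld:1 B:1 rd:0 wr:1>

issued = [0, 1, 4]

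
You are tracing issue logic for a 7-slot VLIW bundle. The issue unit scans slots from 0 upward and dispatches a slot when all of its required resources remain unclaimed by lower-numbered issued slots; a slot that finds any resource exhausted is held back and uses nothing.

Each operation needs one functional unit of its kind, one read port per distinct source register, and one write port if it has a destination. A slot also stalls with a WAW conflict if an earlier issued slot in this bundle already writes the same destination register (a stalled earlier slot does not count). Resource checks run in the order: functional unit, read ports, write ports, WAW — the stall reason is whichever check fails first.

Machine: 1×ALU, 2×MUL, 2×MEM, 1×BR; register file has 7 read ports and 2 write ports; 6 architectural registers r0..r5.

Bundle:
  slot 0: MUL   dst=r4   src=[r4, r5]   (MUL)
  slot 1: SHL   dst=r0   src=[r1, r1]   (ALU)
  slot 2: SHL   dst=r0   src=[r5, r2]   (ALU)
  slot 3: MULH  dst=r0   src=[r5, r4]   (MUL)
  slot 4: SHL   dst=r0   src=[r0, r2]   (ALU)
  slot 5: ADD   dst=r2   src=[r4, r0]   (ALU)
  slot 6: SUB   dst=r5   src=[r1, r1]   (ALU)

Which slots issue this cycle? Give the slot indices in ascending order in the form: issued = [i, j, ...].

issued = [0, 1]

(0) want 1×MUL +2rd +1wr — yes → AL1|MU1|ME2|BR1|rd5|wr1
(1) want 1×ALU +1rd +1wr — yes → AL0|MU1|ME2|BR1|rd4|wr0
(2) want 1×ALU +2rd +1wr — FU → AL0|MU1|ME2|BR1|rd4|wr0
(3) want 1×MUL +2rd +1wr — WR_PORT → AL0|MU1|ME2|BR1|rd4|wr0
(4) want 1×ALU +2rd +1wr — FU → AL0|MU1|ME2|BR1|rd4|wr0
(5) want 1×ALU +2rd +1wr — FU → AL0|MU1|ME2|BR1|rd4|wr0
(6) want 1×ALU +1rd +1wr — FU → AL0|MU1|ME2|BR1|rd4|wr0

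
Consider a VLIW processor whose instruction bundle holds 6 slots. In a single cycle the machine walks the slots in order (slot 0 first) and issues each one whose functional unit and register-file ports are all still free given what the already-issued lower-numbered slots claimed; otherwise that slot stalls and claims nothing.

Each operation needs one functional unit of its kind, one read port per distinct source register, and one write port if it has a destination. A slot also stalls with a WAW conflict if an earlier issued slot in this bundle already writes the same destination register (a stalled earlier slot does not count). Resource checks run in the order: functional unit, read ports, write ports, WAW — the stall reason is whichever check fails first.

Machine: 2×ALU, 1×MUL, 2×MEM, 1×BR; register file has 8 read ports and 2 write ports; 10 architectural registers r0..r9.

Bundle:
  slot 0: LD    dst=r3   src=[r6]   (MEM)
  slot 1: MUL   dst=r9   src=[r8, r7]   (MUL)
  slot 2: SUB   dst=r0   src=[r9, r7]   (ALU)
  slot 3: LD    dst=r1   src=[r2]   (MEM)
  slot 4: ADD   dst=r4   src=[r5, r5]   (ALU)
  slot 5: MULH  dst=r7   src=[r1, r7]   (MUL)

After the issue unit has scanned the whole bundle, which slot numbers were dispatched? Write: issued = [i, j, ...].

slot 0 (MEM): ISSUE — free A2,Mu1,Ld1,B1 rp7 wp1
slot 1 (MUL): ISSUE — free A2,Mu0,Ld1,B1 rp5 wp0
slot 2 (ALU): stall WR_PORT — free A2,Mu0,Ld1,B1 rp5 wp0
slot 3 (MEM): stall WR_PORT — free A2,Mu0,Ld1,B1 rp5 wp0
slot 4 (ALU): stall WR_PORT — free A2,Mu0,Ld1,B1 rp5 wp0
slot 5 (MUL): stall FU — free A2,Mu0,Ld1,B1 rp5 wp0

issued = [0, 1]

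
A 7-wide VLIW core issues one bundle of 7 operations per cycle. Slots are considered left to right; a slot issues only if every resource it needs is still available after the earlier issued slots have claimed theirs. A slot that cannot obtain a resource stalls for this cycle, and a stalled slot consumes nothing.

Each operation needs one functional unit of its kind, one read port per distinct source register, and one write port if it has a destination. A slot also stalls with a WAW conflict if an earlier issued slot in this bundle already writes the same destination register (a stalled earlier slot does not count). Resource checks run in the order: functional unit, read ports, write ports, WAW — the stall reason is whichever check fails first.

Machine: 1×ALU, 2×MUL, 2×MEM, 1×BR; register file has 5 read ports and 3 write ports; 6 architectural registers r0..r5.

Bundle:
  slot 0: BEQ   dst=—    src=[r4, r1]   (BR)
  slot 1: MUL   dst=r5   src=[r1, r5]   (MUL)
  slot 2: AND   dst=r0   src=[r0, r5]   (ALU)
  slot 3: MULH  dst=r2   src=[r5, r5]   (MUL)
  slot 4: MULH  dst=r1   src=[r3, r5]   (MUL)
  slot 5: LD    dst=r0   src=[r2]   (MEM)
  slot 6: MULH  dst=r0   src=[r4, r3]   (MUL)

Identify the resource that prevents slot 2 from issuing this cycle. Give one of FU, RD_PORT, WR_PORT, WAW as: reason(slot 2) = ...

reason(slot 2) = RD_PORT

#0 BR src=r4,r1 dispatched  <A:1 Mu:2 Ld:2 B:0 rd:3 wr:3>
#1 MUL src=r1,r5 dispatched  <A:1 Mu:1 Ld:2 B:0 rd:1 wr:2>
#2 ALU src=r0,r5 held:RD_PORT  <A:1 Mu:1 Ld:2 B:0 rd:1 wr:2>
#3 MUL src=r5,r5 dispatched  <A:1 Mu:0 Ld:2 B:0 rd:0 wr:1>
#4 MUL src=r3,r5 held:FU  <A:1 Mu:0 Ld:2 B:0 rd:0 wr:1>
#5 MEM src=r2 held:RD_PORT  <A:1 Mu:0 Ld:2 B:0 rd:0 wr:1>
#6 MUL src=r4,r3 held:FU  <A:1 Mu:0 Ld:2 B:0 rd:0 wr:1>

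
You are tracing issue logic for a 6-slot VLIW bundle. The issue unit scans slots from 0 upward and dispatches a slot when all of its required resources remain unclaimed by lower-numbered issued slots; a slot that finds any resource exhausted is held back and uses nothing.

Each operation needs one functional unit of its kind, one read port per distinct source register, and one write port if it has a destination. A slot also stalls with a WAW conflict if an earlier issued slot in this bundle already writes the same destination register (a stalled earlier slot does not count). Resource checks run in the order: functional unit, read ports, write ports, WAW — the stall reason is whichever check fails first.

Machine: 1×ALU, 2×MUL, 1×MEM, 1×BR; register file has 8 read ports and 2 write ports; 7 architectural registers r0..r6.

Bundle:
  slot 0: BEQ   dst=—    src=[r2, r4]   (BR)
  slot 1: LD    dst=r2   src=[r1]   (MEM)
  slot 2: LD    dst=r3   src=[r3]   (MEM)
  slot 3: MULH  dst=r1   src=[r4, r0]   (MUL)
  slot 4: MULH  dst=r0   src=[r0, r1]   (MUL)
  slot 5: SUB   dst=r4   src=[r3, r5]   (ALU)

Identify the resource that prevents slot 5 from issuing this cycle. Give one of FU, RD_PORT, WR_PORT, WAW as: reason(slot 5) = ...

reason(slot 5) = WR_PORT

[0] BR needs rd=2 wr=0: ok; after: ALU=1 MUL=2 MEM=1 BR=0, R=6, W=2
[1] MEM needs rd=1 wr=1: ok; after: ALU=1 MUL=2 MEM=0 BR=0, R=5, W=1
[2] MEM needs rd=1 wr=1: FU; after: ALU=1 MUL=2 MEM=0 BR=0, R=5, W=1
[3] MUL needs rd=2 wr=1: ok; after: ALU=1 MUL=1 MEM=0 BR=0, R=3, W=0
[4] MUL needs rd=2 wr=1: WR_PORT; after: ALU=1 MUL=1 MEM=0 BR=0, R=3, W=0
[5] ALU needs rd=2 wr=1: WR_PORT; after: ALU=1 MUL=1 MEM=0 BR=0, R=3, W=0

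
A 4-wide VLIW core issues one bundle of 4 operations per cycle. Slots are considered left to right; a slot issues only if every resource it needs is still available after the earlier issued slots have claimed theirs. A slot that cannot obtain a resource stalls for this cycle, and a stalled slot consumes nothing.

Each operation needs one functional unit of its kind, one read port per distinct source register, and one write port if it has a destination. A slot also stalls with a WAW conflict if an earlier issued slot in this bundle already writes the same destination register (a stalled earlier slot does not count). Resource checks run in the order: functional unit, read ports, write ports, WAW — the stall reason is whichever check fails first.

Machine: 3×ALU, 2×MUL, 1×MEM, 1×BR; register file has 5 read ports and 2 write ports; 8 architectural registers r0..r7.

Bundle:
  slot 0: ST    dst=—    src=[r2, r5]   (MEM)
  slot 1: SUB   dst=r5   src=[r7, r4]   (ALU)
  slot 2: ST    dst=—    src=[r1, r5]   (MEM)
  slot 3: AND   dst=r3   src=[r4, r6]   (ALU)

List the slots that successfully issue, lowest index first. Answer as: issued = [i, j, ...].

[0] MEM needs rd=2 wr=0: ok; after: ALU=3 MUL=2 MEM=0 BR=1, R=3, W=2
[1] ALU needs rd=2 wr=1: ok; after: ALU=2 MUL=2 MEM=0 BR=1, R=1, W=1
[2] MEM needs rd=2 wr=0: FU; after: ALU=2 MUL=2 MEM=0 BR=1, R=1, W=1
[3] ALU needs rd=2 wr=1: RD_PORT; after: ALU=2 MUL=2 MEM=0 BR=1, R=1, W=1

issued = [0, 1]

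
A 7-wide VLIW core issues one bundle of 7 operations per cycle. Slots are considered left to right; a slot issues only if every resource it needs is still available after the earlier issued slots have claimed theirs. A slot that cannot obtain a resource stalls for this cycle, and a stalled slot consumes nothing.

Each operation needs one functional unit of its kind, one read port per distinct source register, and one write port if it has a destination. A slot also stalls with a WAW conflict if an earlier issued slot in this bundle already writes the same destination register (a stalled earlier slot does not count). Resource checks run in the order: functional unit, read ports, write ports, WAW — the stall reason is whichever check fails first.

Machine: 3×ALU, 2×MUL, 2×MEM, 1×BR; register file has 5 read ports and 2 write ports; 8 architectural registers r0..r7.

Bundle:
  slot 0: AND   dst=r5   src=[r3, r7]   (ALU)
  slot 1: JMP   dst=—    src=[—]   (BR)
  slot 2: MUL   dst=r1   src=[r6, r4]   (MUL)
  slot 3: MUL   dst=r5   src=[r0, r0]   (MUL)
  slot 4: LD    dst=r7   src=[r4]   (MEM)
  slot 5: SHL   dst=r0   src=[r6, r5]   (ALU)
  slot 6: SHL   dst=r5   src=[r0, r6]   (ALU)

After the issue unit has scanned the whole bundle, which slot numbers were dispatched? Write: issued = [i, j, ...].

(0) want 1×ALU +2rd +1wr — yes → AL2|MU2|ME2|BR1|rd3|wr1
(1) want 1×BR +0rd +0wr — yes → AL2|MU2|ME2|BR0|rd3|wr1
(2) want 1×MUL +2rd +1wr — yes → AL2|MU1|ME2|BR0|rd1|wr0
(3) want 1×MUL +1rd +1wr — WR_PORT → AL2|MU1|ME2|BR0|rd1|wr0
(4) want 1×MEM +1rd +1wr — WR_PORT → AL2|MU1|ME2|BR0|rd1|wr0
(5) want 1×ALU +2rd +1wr — RD_PORT → AL2|MU1|ME2|BR0|rd1|wr0
(6) want 1×ALU +2rd +1wr — RD_PORT → AL2|MU1|ME2|BR0|rd1|wr0

issued = [0, 1, 2]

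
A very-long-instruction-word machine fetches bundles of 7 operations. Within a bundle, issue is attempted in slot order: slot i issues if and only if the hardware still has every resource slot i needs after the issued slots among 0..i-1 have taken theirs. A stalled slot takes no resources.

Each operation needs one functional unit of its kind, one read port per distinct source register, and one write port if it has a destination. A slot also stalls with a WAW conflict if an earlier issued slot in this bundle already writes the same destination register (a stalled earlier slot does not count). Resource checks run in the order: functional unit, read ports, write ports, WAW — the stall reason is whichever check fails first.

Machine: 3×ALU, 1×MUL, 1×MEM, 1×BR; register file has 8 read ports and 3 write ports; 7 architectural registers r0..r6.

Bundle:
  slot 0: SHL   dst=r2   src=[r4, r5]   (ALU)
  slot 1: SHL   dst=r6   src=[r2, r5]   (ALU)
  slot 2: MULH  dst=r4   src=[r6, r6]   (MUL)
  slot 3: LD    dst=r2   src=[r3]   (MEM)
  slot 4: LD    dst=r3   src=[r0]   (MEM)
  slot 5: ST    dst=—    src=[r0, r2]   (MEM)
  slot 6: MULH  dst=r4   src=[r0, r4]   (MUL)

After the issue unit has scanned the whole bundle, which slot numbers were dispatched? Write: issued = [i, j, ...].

issued = [0, 1, 2, 5]

#0 ALU src=r4,r5 dispatched  <A:2 Mu:1 Ld:1 B:1 rd:6 wr:2>
#1 ALU src=r2,r5 dispatched  <A:1 Mu:1 Ld:1 B:1 rd:4 wr:1>
#2 MUL src=r6,r6 dispatched  <A:1 Mu:0 Ld:1 B:1 rd:3 wr:0>
#3 MEM src=r3 held:WR_PORT  <A:1 Mu:0 Ld:1 B:1 rd:3 wr:0>
#4 MEM src=r0 held:WR_PORT  <A:1 Mu:0 Ld:1 B:1 rd:3 wr:0>
#5 MEM src=r0,r2 dispatched  <A:1 Mu:0 Ld:0 B:1 rd:1 wr:0>
#6 MUL src=r0,r4 held:FU  <A:1 Mu:0 Ld:0 B:1 rd:1 wr:0>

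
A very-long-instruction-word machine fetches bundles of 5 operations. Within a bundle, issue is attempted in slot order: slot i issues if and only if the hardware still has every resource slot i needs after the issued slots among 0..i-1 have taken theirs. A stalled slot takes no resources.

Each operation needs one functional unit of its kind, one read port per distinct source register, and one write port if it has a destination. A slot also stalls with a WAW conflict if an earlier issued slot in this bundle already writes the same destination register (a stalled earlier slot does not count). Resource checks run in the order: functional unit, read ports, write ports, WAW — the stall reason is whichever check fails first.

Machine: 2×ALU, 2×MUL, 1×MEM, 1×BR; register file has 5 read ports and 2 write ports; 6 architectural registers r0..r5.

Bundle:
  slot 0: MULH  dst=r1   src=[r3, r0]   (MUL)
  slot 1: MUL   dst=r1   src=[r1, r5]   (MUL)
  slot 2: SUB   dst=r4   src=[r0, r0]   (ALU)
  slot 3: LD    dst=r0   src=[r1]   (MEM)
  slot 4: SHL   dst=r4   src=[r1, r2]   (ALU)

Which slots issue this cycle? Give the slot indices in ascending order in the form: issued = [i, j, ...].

slot 0 (MUL): ISSUE — free A2,Mu1,Ld1,B1 rp3 wp1
slot 1 (MUL): stall WAW — free A2,Mu1,Ld1,B1 rp3 wp1
slot 2 (ALU): ISSUE — free A1,Mu1,Ld1,B1 rp2 wp0
slot 3 (MEM): stall WR_PORT — free A1,Mu1,Ld1,B1 rp2 wp0
slot 4 (ALU): stall WR_PORT — free A1,Mu1,Ld1,B1 rp2 wp0

issued = [0, 2]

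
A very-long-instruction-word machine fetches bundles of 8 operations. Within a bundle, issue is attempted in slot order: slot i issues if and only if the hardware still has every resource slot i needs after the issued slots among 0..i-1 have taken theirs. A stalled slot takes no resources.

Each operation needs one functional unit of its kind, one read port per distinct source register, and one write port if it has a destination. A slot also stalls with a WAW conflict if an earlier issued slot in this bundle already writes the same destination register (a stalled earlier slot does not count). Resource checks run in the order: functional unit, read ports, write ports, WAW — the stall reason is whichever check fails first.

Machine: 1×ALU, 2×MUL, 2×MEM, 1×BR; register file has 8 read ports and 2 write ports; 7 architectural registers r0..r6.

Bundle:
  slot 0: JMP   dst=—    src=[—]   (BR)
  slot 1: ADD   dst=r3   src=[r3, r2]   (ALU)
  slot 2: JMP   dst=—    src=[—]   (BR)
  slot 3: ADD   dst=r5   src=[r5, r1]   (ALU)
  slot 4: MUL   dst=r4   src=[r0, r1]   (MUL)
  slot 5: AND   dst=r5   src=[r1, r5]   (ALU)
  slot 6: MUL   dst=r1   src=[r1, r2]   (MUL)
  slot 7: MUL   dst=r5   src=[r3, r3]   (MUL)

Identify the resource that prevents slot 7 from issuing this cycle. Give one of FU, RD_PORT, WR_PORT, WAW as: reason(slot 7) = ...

reason(slot 7) = WR_PORT

  0. BR ⇒ go  {1A/2Mu/2Ld/0B | 8r 2w}
  1. ALU→r3 ⇒ go  {0A/2Mu/2Ld/0B | 6r 1w}
  2. BR ⇒ no(FU)  {0A/2Mu/2Ld/0B | 6r 1w}
  3. ALU→r5 ⇒ no(FU)  {0A/2Mu/2Ld/0B | 6r 1w}
  4. MUL→r4 ⇒ go  {0A/1Mu/2Ld/0B | 4r 0w}
  5. ALU→r5 ⇒ no(FU)  {0A/1Mu/2Ld/0B | 4r 0w}
  6. MUL→r1 ⇒ no(WR_PORT)  {0A/1Mu/2Ld/0B | 4r 0w}
  7. MUL→r5 ⇒ no(WR_PORT)  {0A/1Mu/2Ld/0B | 4r 0w}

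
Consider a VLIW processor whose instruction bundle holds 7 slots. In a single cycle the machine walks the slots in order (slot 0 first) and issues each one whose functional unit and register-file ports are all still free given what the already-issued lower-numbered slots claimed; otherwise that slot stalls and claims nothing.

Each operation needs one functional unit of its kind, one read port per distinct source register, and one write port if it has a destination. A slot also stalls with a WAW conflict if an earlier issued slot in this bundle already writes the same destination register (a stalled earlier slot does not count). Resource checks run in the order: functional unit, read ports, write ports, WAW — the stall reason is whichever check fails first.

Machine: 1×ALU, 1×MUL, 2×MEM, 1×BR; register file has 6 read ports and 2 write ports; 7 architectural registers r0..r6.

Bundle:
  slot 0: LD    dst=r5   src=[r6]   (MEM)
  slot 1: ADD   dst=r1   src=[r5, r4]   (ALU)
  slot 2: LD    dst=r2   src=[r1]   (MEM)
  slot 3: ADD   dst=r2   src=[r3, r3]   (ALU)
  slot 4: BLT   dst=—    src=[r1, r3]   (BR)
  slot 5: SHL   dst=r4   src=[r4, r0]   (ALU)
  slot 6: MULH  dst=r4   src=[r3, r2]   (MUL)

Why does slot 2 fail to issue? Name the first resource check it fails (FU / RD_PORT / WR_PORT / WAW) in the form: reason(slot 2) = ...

reason(slot 2) = WR_PORT

slot 0 (MEM): ISSUE — free A1,Mu1,Ld1,B1 rp5 wp1
slot 1 (ALU): ISSUE — free A0,Mu1,Ld1,B1 rp3 wp0
slot 2 (MEM): stall WR_PORT — free A0,Mu1,Ld1,B1 rp3 wp0
slot 3 (ALU): stall FU — free A0,Mu1,Ld1,B1 rp3 wp0
slot 4 (BR): ISSUE — free A0,Mu1,Ld1,B0 rp1 wp0
slot 5 (ALU): stall FU — free A0,Mu1,Ld1,B0 rp1 wp0
slot 6 (MUL): stall RD_PORT — free A0,Mu1,Ld1,B0 rp1 wp0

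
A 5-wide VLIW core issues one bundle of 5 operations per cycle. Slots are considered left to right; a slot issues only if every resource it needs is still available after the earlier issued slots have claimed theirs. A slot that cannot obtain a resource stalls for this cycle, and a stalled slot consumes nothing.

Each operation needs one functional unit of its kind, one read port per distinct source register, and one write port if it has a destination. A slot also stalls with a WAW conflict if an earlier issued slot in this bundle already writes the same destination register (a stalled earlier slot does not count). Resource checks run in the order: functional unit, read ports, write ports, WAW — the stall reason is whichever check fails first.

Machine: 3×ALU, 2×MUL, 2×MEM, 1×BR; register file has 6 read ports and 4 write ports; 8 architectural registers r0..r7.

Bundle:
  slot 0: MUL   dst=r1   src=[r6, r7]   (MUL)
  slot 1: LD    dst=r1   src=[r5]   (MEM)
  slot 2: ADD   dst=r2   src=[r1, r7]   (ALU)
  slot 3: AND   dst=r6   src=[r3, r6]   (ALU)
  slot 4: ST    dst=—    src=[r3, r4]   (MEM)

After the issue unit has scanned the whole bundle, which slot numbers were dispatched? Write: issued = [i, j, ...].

  0. MUL→r1 ⇒ go  {3A/1Mu/2Ld/1B | 4r 3w}
  1. MEM→r1 ⇒ no(WAW)  {3A/1Mu/2Ld/1B | 4r 3w}
  2. ALU→r2 ⇒ go  {2A/1Mu/2Ld/1B | 2r 2w}
  3. ALU→r6 ⇒ go  {1A/1Mu/2Ld/1B | 0r 1w}
  4. MEM ⇒ no(RD_PORT)  {1A/1Mu/2Ld/1B | 0r 1w}

issued = [0, 2, 3]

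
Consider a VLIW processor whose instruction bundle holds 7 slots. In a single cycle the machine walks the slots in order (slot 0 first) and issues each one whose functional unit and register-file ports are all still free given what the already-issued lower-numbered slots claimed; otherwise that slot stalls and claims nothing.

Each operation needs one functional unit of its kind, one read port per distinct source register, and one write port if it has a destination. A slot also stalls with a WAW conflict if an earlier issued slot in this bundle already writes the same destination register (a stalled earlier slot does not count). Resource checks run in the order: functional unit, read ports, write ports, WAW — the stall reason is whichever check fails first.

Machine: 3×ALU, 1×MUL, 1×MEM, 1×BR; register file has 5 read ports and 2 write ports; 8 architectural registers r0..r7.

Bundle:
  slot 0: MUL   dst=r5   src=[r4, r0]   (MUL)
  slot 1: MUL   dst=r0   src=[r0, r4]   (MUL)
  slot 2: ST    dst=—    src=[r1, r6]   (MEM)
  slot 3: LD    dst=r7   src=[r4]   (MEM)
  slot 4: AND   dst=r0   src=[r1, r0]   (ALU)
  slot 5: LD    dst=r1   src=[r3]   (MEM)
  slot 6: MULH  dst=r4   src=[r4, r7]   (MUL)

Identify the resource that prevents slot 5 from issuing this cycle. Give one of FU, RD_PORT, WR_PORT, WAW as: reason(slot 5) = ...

(0) want 1×MUL +2rd +1wr — yes → AL3|MU0|ME1|BR1|rd3|wr1
(1) want 1×MUL +2rd +1wr — FU → AL3|MU0|ME1|BR1|rd3|wr1
(2) want 1×MEM +2rd +0wr — yes → AL3|MU0|ME0|BR1|rd1|wr1
(3) want 1×MEM +1rd +1wr — FU → AL3|MU0|ME0|BR1|rd1|wr1
(4) want 1×ALU +2rd +1wr — RD_PORT → AL3|MU0|ME0|BR1|rd1|wr1
(5) want 1×MEM +1rd +1wr — FU → AL3|MU0|ME0|BR1|rd1|wr1
(6) want 1×MUL +2rd +1wr — FU → AL3|MU0|ME0|BR1|rd1|wr1

reason(slot 5) = FU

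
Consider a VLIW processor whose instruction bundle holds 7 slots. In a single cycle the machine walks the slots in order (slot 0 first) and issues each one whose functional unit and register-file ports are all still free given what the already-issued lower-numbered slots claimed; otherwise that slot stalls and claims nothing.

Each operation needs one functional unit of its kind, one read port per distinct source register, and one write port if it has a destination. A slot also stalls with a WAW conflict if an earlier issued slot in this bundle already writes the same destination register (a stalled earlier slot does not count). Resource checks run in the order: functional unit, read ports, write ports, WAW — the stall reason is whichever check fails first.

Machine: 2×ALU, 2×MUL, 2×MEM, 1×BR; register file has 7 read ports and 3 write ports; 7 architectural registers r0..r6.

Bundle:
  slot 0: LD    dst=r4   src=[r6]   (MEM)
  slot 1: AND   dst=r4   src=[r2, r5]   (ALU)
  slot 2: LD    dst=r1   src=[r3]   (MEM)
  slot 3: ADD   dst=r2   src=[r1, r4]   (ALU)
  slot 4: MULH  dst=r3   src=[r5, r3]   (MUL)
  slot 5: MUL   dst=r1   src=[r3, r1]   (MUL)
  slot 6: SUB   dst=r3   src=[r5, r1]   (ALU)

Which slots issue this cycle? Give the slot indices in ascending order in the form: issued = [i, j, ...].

issued = [0, 2, 3]

(0) want 1×MEM +1rd +1wr — yes → AL2|MU2|ME1|BR1|rd6|wr2
(1) want 1×ALU +2rd +1wr — WAW → AL2|MU2|ME1|BR1|rd6|wr2
(2) want 1×MEM +1rd +1wr — yes → AL2|MU2|ME0|BR1|rd5|wr1
(3) want 1×ALU +2rd +1wr — yes → AL1|MU2|ME0|BR1|rd3|wr0
(4) want 1×MUL +2rd +1wr — WR_PORT → AL1|MU2|ME0|BR1|rd3|wr0
(5) want 1×MUL +2rd +1wr — WR_PORT → AL1|MU2|ME0|BR1|rd3|wr0
(6) want 1×ALU +2rd +1wr — WR_PORT → AL1|MU2|ME0|BR1|rd3|wr0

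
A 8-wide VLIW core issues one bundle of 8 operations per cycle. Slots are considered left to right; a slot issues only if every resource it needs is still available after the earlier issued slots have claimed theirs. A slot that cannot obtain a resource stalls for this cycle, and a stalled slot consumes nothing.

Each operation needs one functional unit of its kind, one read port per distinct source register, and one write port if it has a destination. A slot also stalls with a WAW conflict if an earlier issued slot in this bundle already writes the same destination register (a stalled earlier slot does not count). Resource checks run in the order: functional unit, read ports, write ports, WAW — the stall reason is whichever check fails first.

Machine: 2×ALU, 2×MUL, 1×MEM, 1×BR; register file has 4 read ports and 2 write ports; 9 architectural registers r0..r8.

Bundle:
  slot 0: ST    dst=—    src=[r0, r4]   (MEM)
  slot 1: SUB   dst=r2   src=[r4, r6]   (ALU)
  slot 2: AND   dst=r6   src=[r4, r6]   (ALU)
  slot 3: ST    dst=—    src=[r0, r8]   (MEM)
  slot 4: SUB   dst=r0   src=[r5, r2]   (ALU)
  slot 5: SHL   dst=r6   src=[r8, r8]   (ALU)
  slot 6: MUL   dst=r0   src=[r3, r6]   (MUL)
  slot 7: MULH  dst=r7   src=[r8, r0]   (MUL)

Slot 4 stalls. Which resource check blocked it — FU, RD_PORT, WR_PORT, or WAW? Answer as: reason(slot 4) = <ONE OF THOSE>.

reason(slot 4) = RD_PORT

[0] MEM needs rd=2 wr=0: ok; after: ALU=2 MUL=2 MEM=0 BR=1, R=2, W=2
[1] ALU needs rd=2 wr=1: ok; after: ALU=1 MUL=2 MEM=0 BR=1, R=0, W=1
[2] ALU needs rd=2 wr=1: RD_PORT; after: ALU=1 MUL=2 MEM=0 BR=1, R=0, W=1
[3] MEM needs rd=2 wr=0: FU; after: ALU=1 MUL=2 MEM=0 BR=1, R=0, W=1
[4] ALU needs rd=2 wr=1: RD_PORT; after: ALU=1 MUL=2 MEM=0 BR=1, R=0, W=1
[5] ALU needs rd=1 wr=1: RD_PORT; after: ALU=1 MUL=2 MEM=0 BR=1, R=0, W=1
[6] MUL needs rd=2 wr=1: RD_PORT; after: ALU=1 MUL=2 MEM=0 BR=1, R=0, W=1
[7] MUL needs rd=2 wr=1: RD_PORT; after: ALU=1 MUL=2 MEM=0 BR=1, R=0, W=1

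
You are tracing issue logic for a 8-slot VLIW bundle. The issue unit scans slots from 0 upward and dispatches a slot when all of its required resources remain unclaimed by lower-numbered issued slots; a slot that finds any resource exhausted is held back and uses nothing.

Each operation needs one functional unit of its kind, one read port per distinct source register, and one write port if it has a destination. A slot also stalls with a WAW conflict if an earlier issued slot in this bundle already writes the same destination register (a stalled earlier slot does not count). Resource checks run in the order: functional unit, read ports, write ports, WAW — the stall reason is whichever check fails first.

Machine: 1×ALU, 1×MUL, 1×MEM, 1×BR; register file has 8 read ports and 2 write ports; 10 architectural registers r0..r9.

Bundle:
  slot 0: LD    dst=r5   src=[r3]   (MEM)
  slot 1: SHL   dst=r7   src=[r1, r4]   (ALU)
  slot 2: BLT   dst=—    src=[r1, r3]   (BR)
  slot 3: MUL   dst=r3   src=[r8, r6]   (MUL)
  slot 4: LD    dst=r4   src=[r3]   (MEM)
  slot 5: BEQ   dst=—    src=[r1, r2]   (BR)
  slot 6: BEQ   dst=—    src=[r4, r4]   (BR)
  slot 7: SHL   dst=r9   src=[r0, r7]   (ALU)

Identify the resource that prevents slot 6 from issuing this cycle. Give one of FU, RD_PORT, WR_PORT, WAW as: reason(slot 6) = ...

reason(slot 6) = FU

[0] MEM needs rd=1 wr=1: ok; after: ALU=1 MUL=1 MEM=0 BR=1, R=7, W=1
[1] ALU needs rd=2 wr=1: ok; after: ALU=0 MUL=1 MEM=0 BR=1, R=5, W=0
[2] BR needs rd=2 wr=0: ok; after: ALU=0 MUL=1 MEM=0 BR=0, R=3, W=0
[3] MUL needs rd=2 wr=1: WR_PORT; after: ALU=0 MUL=1 MEM=0 BR=0, R=3, W=0
[4] MEM needs rd=1 wr=1: FU; after: ALU=0 MUL=1 MEM=0 BR=0, R=3, W=0
[5] BR needs rd=2 wr=0: FU; after: ALU=0 MUL=1 MEM=0 BR=0, R=3, W=0
[6] BR needs rd=1 wr=0: FU; after: ALU=0 MUL=1 MEM=0 BR=0, R=3, W=0
[7] ALU needs rd=2 wr=1: FU; after: ALU=0 MUL=1 MEM=0 BR=0, R=3, W=0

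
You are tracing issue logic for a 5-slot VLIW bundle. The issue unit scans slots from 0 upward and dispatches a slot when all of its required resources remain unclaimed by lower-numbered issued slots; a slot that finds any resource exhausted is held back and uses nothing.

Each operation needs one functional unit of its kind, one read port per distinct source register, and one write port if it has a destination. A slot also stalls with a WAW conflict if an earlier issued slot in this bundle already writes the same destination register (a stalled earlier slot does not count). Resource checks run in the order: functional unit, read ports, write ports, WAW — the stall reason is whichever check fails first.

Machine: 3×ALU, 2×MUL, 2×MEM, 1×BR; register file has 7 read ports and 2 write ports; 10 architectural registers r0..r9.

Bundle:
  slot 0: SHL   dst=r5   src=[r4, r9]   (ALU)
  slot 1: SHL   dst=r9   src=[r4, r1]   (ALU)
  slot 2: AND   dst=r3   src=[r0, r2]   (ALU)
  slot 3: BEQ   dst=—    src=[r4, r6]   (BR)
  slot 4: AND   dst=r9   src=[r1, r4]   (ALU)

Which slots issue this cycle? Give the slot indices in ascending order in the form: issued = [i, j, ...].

issued = [0, 1, 3]

(0) want 1×ALU +2rd +1wr — yes → AL2|MU2|ME2|BR1|rd5|wr1
(1) want 1×ALU +2rd +1wr — yes → AL1|MU2|ME2|BR1|rd3|wr0
(2) want 1×ALU +2rd +1wr — WR_PORT → AL1|MU2|ME2|BR1|rd3|wr0
(3) want 1×BR +2rd +0wr — yes → AL1|MU2|ME2|BR0|rd1|wr0
(4) want 1×ALU +2rd +1wr — RD_PORT → AL1|MU2|ME2|BR0|rd1|wr0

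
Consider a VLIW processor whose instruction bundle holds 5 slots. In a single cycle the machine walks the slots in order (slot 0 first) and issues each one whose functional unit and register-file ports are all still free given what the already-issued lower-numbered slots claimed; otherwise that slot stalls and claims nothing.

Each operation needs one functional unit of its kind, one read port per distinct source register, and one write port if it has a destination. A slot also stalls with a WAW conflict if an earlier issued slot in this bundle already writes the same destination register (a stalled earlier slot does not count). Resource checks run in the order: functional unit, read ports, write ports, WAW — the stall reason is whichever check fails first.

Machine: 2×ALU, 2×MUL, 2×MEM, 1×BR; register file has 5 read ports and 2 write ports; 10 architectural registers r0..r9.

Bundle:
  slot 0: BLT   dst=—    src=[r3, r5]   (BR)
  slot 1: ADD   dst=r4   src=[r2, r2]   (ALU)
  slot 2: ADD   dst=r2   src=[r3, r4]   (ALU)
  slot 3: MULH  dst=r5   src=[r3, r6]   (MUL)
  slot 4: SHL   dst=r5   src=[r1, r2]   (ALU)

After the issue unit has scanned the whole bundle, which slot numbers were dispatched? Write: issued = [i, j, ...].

issued = [0, 1, 2]

[0] BR needs rd=2 wr=0: ok; after: ALU=2 MUL=2 MEM=2 BR=0, R=3, W=2
[1] ALU needs rd=1 wr=1: ok; after: ALU=1 MUL=2 MEM=2 BR=0, R=2, W=1
[2] ALU needs rd=2 wr=1: ok; after: ALU=0 MUL=2 MEM=2 BR=0, R=0, W=0
[3] MUL needs rd=2 wr=1: RD_PORT; after: ALU=0 MUL=2 MEM=2 BR=0, R=0, W=0
[4] ALU needs rd=2 wr=1: FU; after: ALU=0 MUL=2 MEM=2 BR=0, R=0, W=0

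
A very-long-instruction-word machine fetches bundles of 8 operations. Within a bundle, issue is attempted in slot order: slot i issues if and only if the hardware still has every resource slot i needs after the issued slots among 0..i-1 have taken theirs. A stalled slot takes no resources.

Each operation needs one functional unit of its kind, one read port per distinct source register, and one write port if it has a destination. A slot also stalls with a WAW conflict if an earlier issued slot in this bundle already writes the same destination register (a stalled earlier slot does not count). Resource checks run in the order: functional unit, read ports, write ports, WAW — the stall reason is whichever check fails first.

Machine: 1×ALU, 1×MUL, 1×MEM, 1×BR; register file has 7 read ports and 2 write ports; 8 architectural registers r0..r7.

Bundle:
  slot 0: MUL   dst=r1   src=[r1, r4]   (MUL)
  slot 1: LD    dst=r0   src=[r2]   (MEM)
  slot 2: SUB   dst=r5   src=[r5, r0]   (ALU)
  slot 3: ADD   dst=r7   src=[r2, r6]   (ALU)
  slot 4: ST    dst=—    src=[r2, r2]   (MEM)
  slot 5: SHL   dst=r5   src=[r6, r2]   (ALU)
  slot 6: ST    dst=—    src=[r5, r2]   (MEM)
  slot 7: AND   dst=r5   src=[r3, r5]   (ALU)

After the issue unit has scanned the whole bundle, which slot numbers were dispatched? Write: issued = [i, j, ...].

  0. MUL→r1 ⇒ go  {1A/0Mu/1Ld/1B | 5r 1w}
  1. MEM→r0 ⇒ go  {1A/0Mu/0Ld/1B | 4r 0w}
  2. ALU→r5 ⇒ no(WR_PORT)  {1A/0Mu/0Ld/1B | 4r 0w}
  3. ALU→r7 ⇒ no(WR_PORT)  {1A/0Mu/0Ld/1B | 4r 0w}
  4. MEM ⇒ no(FU)  {1A/0Mu/0Ld/1B | 4r 0w}
  5. ALU→r5 ⇒ no(WR_PORT)  {1A/0Mu/0Ld/1B | 4r 0w}
  6. MEM ⇒ no(FU)  {1A/0Mu/0Ld/1B | 4r 0w}
  7. ALU→r5 ⇒ no(WR_PORT)  {1A/0Mu/0Ld/1B | 4r 0w}

issued = [0, 1]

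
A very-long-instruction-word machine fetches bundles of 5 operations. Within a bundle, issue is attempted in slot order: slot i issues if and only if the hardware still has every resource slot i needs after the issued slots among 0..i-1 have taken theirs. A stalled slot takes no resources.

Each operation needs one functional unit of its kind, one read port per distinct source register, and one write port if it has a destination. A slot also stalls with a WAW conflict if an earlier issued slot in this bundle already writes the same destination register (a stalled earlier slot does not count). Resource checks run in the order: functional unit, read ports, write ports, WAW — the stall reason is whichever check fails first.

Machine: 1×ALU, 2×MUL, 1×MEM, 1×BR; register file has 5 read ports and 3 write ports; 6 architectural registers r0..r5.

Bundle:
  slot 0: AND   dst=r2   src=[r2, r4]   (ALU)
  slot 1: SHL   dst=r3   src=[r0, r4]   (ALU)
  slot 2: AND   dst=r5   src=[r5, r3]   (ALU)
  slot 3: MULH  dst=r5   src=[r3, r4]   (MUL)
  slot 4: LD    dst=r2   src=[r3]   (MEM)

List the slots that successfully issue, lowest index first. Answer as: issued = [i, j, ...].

slot 0 (ALU): ISSUE — free A0,Mu2,Ld1,B1 rp3 wp2
slot 1 (ALU): stall FU — free A0,Mu2,Ld1,B1 rp3 wp2
slot 2 (ALU): stall FU — free A0,Mu2,Ld1,B1 rp3 wp2
slot 3 (MUL): ISSUE — free A0,Mu1,Ld1,B1 rp1 wp1
slot 4 (MEM): stall WAW — free A0,Mu1,Ld1,B1 rp1 wp1

issued = [0, 3]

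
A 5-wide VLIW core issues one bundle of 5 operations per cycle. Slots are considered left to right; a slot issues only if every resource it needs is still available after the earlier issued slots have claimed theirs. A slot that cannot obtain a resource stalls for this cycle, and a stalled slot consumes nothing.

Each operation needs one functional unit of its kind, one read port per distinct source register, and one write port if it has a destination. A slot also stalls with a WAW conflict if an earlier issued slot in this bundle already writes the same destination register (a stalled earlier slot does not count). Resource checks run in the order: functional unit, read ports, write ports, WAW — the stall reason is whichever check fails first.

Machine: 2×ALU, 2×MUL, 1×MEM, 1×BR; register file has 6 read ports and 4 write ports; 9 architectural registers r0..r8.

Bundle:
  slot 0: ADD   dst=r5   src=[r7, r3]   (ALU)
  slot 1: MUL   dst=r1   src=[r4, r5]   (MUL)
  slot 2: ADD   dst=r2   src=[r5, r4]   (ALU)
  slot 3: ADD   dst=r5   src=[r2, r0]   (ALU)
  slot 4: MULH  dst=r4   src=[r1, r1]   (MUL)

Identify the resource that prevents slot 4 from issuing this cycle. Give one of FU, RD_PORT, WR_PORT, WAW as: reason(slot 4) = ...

[0] ALU needs rd=2 wr=1: ok; after: ALU=1 MUL=2 MEM=1 BR=1, R=4, W=3
[1] MUL needs rd=2 wr=1: ok; after: ALU=1 MUL=1 MEM=1 BR=1, R=2, W=2
[2] ALU needs rd=2 wr=1: ok; after: ALU=0 MUL=1 MEM=1 BR=1, R=0, W=1
[3] ALU needs rd=2 wr=1: FU; after: ALU=0 MUL=1 MEM=1 BR=1, R=0, W=1
[4] MUL needs rd=1 wr=1: RD_PORT; after: ALU=0 MUL=1 MEM=1 BR=1, R=0, W=1

reason(slot 4) = RD_PORT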